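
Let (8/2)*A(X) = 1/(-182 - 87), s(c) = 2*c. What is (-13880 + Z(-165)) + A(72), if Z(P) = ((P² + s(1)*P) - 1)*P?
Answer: -4789695641/1076 ≈ -4.4514e+6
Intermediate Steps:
Z(P) = P*(-1 + P² + 2*P) (Z(P) = ((P² + (2*1)*P) - 1)*P = ((P² + 2*P) - 1)*P = (-1 + P² + 2*P)*P = P*(-1 + P² + 2*P))
A(X) = -1/1076 (A(X) = 1/(4*(-182 - 87)) = (¼)/(-269) = (¼)*(-1/269) = -1/1076)
(-13880 + Z(-165)) + A(72) = (-13880 - 165*(-1 + (-165)² + 2*(-165))) - 1/1076 = (-13880 - 165*(-1 + 27225 - 330)) - 1/1076 = (-13880 - 165*26894) - 1/1076 = (-13880 - 4437510) - 1/1076 = -4451390 - 1/1076 = -4789695641/1076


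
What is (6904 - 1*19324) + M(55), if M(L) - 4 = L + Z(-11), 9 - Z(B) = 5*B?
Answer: -12297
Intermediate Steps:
Z(B) = 9 - 5*B
M(L) = 68 + L (M(L) = 4 + (L + (9 - 5*(-11))) = 4 + (L + (9 + 55)) = 4 + (L + 64) = 4 + (64 + L) = 68 + L)
(6904 - 1*19324) + M(55) = (6904 - 1*19324) + (68 + 55) = (6904 - 19324) + 123 = -12420 + 123 = -12297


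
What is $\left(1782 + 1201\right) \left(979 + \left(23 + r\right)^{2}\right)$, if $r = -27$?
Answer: $2968085$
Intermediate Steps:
$\left(1782 + 1201\right) \left(979 + \left(23 + r\right)^{2}\right) = \left(1782 + 1201\right) \left(979 + \left(23 - 27\right)^{2}\right) = 2983 \left(979 + \left(-4\right)^{2}\right) = 2983 \left(979 + 16\right) = 2983 \cdot 995 = 2968085$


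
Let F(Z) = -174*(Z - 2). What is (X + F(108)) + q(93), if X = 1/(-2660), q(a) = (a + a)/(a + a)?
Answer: -49058381/2660 ≈ -18443.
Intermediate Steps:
q(a) = 1 (q(a) = (2*a)/((2*a)) = (2*a)*(1/(2*a)) = 1)
F(Z) = 348 - 174*Z (F(Z) = -174*(-2 + Z) = 348 - 174*Z)
X = -1/2660 ≈ -0.00037594
(X + F(108)) + q(93) = (-1/2660 + (348 - 174*108)) + 1 = (-1/2660 + (348 - 18792)) + 1 = (-1/2660 - 18444) + 1 = -49061041/2660 + 1 = -49058381/2660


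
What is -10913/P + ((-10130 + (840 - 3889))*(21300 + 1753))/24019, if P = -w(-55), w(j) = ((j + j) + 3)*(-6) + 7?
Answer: -196914131716/15588331 ≈ -12632.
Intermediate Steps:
w(j) = -11 - 12*j (w(j) = (2*j + 3)*(-6) + 7 = (3 + 2*j)*(-6) + 7 = (-18 - 12*j) + 7 = -11 - 12*j)
P = -649 (P = -(-11 - 12*(-55)) = -(-11 + 660) = -1*649 = -649)
-10913/P + ((-10130 + (840 - 3889))*(21300 + 1753))/24019 = -10913/(-649) + ((-10130 + (840 - 3889))*(21300 + 1753))/24019 = -10913*(-1/649) + ((-10130 - 3049)*23053)*(1/24019) = 10913/649 - 13179*23053*(1/24019) = 10913/649 - 303815487*1/24019 = 10913/649 - 303815487/24019 = -196914131716/15588331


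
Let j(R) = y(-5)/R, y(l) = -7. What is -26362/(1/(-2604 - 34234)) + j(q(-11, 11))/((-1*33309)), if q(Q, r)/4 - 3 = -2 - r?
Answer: 1293885914600153/1332360 ≈ 9.7112e+8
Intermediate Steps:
q(Q, r) = 4 - 4*r (q(Q, r) = 12 + 4*(-2 - r) = 12 + (-8 - 4*r) = 4 - 4*r)
j(R) = -7/R
-26362/(1/(-2604 - 34234)) + j(q(-11, 11))/((-1*33309)) = -26362/(1/(-2604 - 34234)) + (-7/(4 - 4*11))/((-1*33309)) = -26362/(1/(-36838)) - 7/(4 - 44)/(-33309) = -26362/(-1/36838) - 7/(-40)*(-1/33309) = -26362*(-36838) - 7*(-1/40)*(-1/33309) = 971123356 + (7/40)*(-1/33309) = 971123356 - 7/1332360 = 1293885914600153/1332360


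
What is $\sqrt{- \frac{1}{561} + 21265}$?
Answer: $\frac{8 \sqrt{104570961}}{561} \approx 145.83$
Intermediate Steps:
$\sqrt{- \frac{1}{561} + 21265} = \sqrt{\frac{11929664}{561}} = \frac{8 \sqrt{104570961}}{561}$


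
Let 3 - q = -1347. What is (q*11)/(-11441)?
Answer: -14850/11441 ≈ -1.2980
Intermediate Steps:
q = 1350 (q = 3 - 1*(-1347) = 3 + 1347 = 1350)
(q*11)/(-11441) = (1350*11)/(-11441) = 14850*(-1/11441) = -14850/11441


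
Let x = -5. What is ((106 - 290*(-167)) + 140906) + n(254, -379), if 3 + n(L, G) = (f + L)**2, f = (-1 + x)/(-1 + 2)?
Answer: 250943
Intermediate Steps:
f = -6 (f = (-1 - 5)/(-1 + 2) = -6/1 = -6*1 = -6)
n(L, G) = -3 + (-6 + L)**2
((106 - 290*(-167)) + 140906) + n(254, -379) = ((106 - 290*(-167)) + 140906) + (-3 + (-6 + 254)**2) = ((106 + 48430) + 140906) + (-3 + 248**2) = (48536 + 140906) + (-3 + 61504) = 189442 + 61501 = 250943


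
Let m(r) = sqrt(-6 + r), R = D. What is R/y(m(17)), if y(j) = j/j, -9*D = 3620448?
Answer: -402272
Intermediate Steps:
D = -402272 (D = -1/9*3620448 = -402272)
R = -402272
y(j) = 1
R/y(m(17)) = -402272/1 = -402272*1 = -402272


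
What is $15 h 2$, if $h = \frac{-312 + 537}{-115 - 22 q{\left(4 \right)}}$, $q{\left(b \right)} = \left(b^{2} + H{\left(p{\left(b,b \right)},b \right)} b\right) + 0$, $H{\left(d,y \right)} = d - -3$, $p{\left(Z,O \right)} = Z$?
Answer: $- \frac{2250}{361} \approx -6.2327$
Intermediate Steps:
$H{\left(d,y \right)} = 3 + d$ ($H{\left(d,y \right)} = d + 3 = 3 + d$)
$q{\left(b \right)} = b^{2} + b \left(3 + b\right)$ ($q{\left(b \right)} = \left(b^{2} + \left(3 + b\right) b\right) + 0 = \left(b^{2} + b \left(3 + b\right)\right) + 0 = b^{2} + b \left(3 + b\right)$)
$h = - \frac{75}{361}$ ($h = \frac{-312 + 537}{-115 - 22 \cdot 4 \left(3 + 2 \cdot 4\right)} = \frac{225}{-115 - 22 \cdot 4 \left(3 + 8\right)} = \frac{225}{-115 - 22 \cdot 4 \cdot 11} = \frac{225}{-115 - 968} = \frac{225}{-1083} = 225 \left(- \frac{1}{1083}\right) = - \frac{75}{361} \approx -0.20776$)
$15 h 2 = 15 \left(- \frac{75}{361}\right) 2 = \left(- \frac{1125}{361}\right) 2 = - \frac{2250}{361}$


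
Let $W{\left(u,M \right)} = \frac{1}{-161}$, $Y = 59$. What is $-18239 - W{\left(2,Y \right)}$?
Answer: $- \frac{2936478}{161} \approx -18239.0$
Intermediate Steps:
$W{\left(u,M \right)} = - \frac{1}{161}$
$-18239 - W{\left(2,Y \right)} = -18239 - - \frac{1}{161} = -18239 + \frac{1}{161} = - \frac{2936478}{161}$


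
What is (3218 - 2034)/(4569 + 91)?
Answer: 296/1165 ≈ 0.25408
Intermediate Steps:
(3218 - 2034)/(4569 + 91) = 1184/4660 = 1184*(1/4660) = 296/1165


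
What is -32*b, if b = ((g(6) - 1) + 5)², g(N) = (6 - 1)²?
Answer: -26912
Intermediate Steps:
g(N) = 25 (g(N) = 5² = 25)
b = 841 (b = ((25 - 1) + 5)² = (24 + 5)² = 29² = 841)
-32*b = -32*841 = -26912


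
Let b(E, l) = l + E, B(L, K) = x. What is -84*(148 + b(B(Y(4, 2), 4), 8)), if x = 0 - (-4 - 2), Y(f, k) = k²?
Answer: -13608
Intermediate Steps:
x = 6 (x = 0 - 1*(-6) = 0 + 6 = 6)
B(L, K) = 6
b(E, l) = E + l
-84*(148 + b(B(Y(4, 2), 4), 8)) = -84*(148 + (6 + 8)) = -84*(148 + 14) = -84*162 = -13608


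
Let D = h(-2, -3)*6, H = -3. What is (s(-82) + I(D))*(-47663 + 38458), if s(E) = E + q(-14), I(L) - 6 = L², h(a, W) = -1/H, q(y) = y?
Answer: 791630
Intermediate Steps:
h(a, W) = ⅓ (h(a, W) = -1/(-3) = -1*(-⅓) = ⅓)
D = 2 (D = (⅓)*6 = 2)
I(L) = 6 + L²
s(E) = -14 + E (s(E) = E - 14 = -14 + E)
(s(-82) + I(D))*(-47663 + 38458) = ((-14 - 82) + (6 + 2²))*(-47663 + 38458) = (-96 + (6 + 4))*(-9205) = (-96 + 10)*(-9205) = -86*(-9205) = 791630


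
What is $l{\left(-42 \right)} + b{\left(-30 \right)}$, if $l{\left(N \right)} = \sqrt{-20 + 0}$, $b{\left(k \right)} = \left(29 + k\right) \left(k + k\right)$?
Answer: $60 + 2 i \sqrt{5} \approx 60.0 + 4.4721 i$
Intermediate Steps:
$b{\left(k \right)} = 2 k \left(29 + k\right)$ ($b{\left(k \right)} = \left(29 + k\right) 2 k = 2 k \left(29 + k\right)$)
$l{\left(N \right)} = 2 i \sqrt{5}$ ($l{\left(N \right)} = \sqrt{-20} = 2 i \sqrt{5}$)
$l{\left(-42 \right)} + b{\left(-30 \right)} = 2 i \sqrt{5} + 2 \left(-30\right) \left(29 - 30\right) = 2 i \sqrt{5} + 2 \left(-30\right) \left(-1\right) = 2 i \sqrt{5} + 60 = 60 + 2 i \sqrt{5}$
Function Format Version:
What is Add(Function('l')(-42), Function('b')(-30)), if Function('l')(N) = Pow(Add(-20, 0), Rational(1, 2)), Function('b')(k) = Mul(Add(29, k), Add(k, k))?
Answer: Add(60, Mul(2, I, Pow(5, Rational(1, 2)))) ≈ Add(60.000, Mul(4.4721, I))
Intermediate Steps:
Function('b')(k) = Mul(2, k, Add(29, k)) (Function('b')(k) = Mul(Add(29, k), Mul(2, k)) = Mul(2, k, Add(29, k)))
Function('l')(N) = Mul(2, I, Pow(5, Rational(1, 2))) (Function('l')(N) = Pow(-20, Rational(1, 2)) = Mul(2, I, Pow(5, Rational(1, 2))))
Add(Function('l')(-42), Function('b')(-30)) = Add(Mul(2, I, Pow(5, Rational(1, 2))), Mul(2, -30, Add(29, -30))) = Add(Mul(2, I, Pow(5, Rational(1, 2))), Mul(2, -30, -1)) = Add(Mul(2, I, Pow(5, Rational(1, 2))), 60) = Add(60, Mul(2, I, Pow(5, Rational(1, 2))))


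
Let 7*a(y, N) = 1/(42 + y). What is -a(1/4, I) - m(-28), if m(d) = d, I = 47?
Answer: 33120/1183 ≈ 27.997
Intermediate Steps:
a(y, N) = 1/(7*(42 + y))
-a(1/4, I) - m(-28) = -1/(7*(42 + 1/4)) - 1*(-28) = -1/(7*(42 + ¼)) + 28 = -1/(7*169/4) + 28 = -4/(7*169) + 28 = -1*4/1183 + 28 = -4/1183 + 28 = 33120/1183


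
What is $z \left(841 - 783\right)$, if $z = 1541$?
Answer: $89378$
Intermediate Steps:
$z \left(841 - 783\right) = 1541 \left(841 - 783\right) = 1541 \cdot 58 = 89378$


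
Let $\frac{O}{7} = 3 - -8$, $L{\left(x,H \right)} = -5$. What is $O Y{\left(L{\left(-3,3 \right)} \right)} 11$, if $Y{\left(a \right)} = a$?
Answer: $-4235$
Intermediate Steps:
$O = 77$ ($O = 7 \left(3 - -8\right) = 7 \left(3 + 8\right) = 7 \cdot 11 = 77$)
$O Y{\left(L{\left(-3,3 \right)} \right)} 11 = 77 \left(-5\right) 11 = \left(-385\right) 11 = -4235$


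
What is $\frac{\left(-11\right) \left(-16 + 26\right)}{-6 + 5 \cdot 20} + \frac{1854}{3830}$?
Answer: $- \frac{61756}{90005} \approx -0.68614$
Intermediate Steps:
$\frac{\left(-11\right) \left(-16 + 26\right)}{-6 + 5 \cdot 20} + \frac{1854}{3830} = \frac{\left(-11\right) 10}{-6 + 100} + 1854 \cdot \frac{1}{3830} = - \frac{110}{94} + \frac{927}{1915} = \left(-110\right) \frac{1}{94} + \frac{927}{1915} = - \frac{55}{47} + \frac{927}{1915} = - \frac{61756}{90005}$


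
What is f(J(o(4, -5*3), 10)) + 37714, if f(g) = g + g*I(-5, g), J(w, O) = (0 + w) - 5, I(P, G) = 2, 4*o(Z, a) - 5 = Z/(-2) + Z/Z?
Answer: 37702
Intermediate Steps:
o(Z, a) = 3/2 - Z/8 (o(Z, a) = 5/4 + (Z/(-2) + Z/Z)/4 = 5/4 + (Z*(-½) + 1)/4 = 5/4 + (-Z/2 + 1)/4 = 5/4 + (1 - Z/2)/4 = 5/4 + (¼ - Z/8) = 3/2 - Z/8)
J(w, O) = -5 + w (J(w, O) = w - 5 = -5 + w)
f(g) = 3*g (f(g) = g + g*2 = g + 2*g = 3*g)
f(J(o(4, -5*3), 10)) + 37714 = 3*(-5 + (3/2 - ⅛*4)) + 37714 = 3*(-5 + (3/2 - ½)) + 37714 = 3*(-5 + 1) + 37714 = 3*(-4) + 37714 = -12 + 37714 = 37702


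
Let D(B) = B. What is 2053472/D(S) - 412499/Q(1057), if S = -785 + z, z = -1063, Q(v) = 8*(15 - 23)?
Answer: 78859493/14784 ≈ 5334.1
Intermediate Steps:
Q(v) = -64 (Q(v) = 8*(-8) = -64)
S = -1848 (S = -785 - 1063 = -1848)
2053472/D(S) - 412499/Q(1057) = 2053472/(-1848) - 412499/(-64) = 2053472*(-1/1848) - 412499*(-1/64) = -256684/231 + 412499/64 = 78859493/14784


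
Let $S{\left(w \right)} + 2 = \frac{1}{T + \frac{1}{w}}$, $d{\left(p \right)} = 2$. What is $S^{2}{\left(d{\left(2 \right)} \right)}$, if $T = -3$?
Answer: $\frac{144}{25} \approx 5.76$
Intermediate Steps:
$S{\left(w \right)} = -2 + \frac{1}{-3 + \frac{1}{w}}$
$S^{2}{\left(d{\left(2 \right)} \right)} = \left(\frac{2 - 14}{-1 + 3 \cdot 2}\right)^{2} = \left(\frac{2 - 14}{-1 + 6}\right)^{2} = \left(\frac{1}{5} \left(-12\right)\right)^{2} = \left(- \frac{12}{5}\right)^{2} = \frac{144}{25}$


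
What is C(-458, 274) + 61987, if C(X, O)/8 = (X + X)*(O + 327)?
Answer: -4342141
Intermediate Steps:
C(X, O) = 16*X*(327 + O) (C(X, O) = 8*((X + X)*(O + 327)) = 8*((2*X)*(327 + O)) = 8*(2*X*(327 + O)) = 16*X*(327 + O))
C(-458, 274) + 61987 = 16*(-458)*(327 + 274) + 61987 = 16*(-458)*601 + 61987 = -4404128 + 61987 = -4342141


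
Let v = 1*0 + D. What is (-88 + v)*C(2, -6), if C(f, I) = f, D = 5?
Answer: -166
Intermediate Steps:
v = 5 (v = 1*0 + 5 = 0 + 5 = 5)
(-88 + v)*C(2, -6) = (-88 + 5)*2 = -83*2 = -166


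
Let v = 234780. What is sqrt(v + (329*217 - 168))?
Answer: 7*sqrt(6245) ≈ 553.18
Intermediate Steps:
sqrt(v + (329*217 - 168)) = sqrt(234780 + (329*217 - 168)) = sqrt(234780 + (71393 - 168)) = sqrt(234780 + 71225) = sqrt(306005) = 7*sqrt(6245)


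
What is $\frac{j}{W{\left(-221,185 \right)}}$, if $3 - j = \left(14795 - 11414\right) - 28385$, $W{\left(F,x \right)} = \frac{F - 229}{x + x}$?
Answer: $- \frac{925259}{45} \approx -20561.0$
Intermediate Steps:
$W{\left(F,x \right)} = \frac{-229 + F}{2 x}$
$j = 25007$ ($j = 3 - \left(\left(14795 - 11414\right) - 28385\right) = 3 - \left(3381 - 28385\right) = 3 - -25004 = 3 + 25004 = 25007$)
$\frac{j}{W{\left(-221,185 \right)}} = \frac{25007}{\frac{1}{2} \cdot \frac{1}{185} \left(-229 - 221\right)} = \frac{25007}{\frac{1}{2} \cdot \frac{1}{185} \left(-450\right)} = \frac{25007}{- \frac{45}{37}} = 25007 \left(- \frac{37}{45}\right) = - \frac{925259}{45}$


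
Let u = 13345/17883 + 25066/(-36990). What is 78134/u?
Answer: 1435695255855/1260452 ≈ 1.1390e+6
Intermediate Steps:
u = 2520904/36749565 (u = 13345*(1/17883) + 25066*(-1/36990) = 13345/17883 - 12533/18495 = 2520904/36749565 ≈ 0.068597)
78134/u = 78134/(2520904/36749565) = 78134*(36749565/2520904) = 1435695255855/1260452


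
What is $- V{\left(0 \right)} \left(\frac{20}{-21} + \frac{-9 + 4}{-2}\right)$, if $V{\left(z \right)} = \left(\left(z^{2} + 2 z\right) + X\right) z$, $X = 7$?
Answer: $0$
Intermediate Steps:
$V{\left(z \right)} = z \left(7 + z^{2} + 2 z\right)$ ($V{\left(z \right)} = \left(\left(z^{2} + 2 z\right) + 7\right) z = \left(7 + z^{2} + 2 z\right) z = z \left(7 + z^{2} + 2 z\right)$)
$- V{\left(0 \right)} \left(\frac{20}{-21} + \frac{-9 + 4}{-2}\right) = - 0 \left(7 + 0^{2} + 2 \cdot 0\right) \left(\frac{20}{-21} + \frac{-9 + 4}{-2}\right) = - 0 \left(7 + 0 + 0\right) \left(20 \left(- \frac{1}{21}\right) - - \frac{5}{2}\right) = - 0 \cdot 7 \left(- \frac{20}{21} + \frac{5}{2}\right) = \left(-1\right) 0 \cdot \frac{65}{42} = 0 \cdot \frac{65}{42} = 0$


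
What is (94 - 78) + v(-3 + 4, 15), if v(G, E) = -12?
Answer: 4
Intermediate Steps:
(94 - 78) + v(-3 + 4, 15) = (94 - 78) - 12 = 16 - 12 = 4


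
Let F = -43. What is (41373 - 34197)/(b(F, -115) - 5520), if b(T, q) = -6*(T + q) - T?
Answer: -7176/4529 ≈ -1.5845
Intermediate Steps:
b(T, q) = -7*T - 6*q (b(T, q) = (-6*T - 6*q) - T = -7*T - 6*q)
(41373 - 34197)/(b(F, -115) - 5520) = (41373 - 34197)/((-7*(-43) - 6*(-115)) - 5520) = 7176/((301 + 690) - 5520) = 7176/(991 - 5520) = 7176/(-4529) = 7176*(-1/4529) = -7176/4529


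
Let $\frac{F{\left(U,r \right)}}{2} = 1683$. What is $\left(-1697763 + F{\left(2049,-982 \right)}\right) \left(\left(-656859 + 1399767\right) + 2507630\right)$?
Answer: $-5507701835586$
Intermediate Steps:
$F{\left(U,r \right)} = 3366$ ($F{\left(U,r \right)} = 2 \cdot 1683 = 3366$)
$\left(-1697763 + F{\left(2049,-982 \right)}\right) \left(\left(-656859 + 1399767\right) + 2507630\right) = \left(-1697763 + 3366\right) \left(\left(-656859 + 1399767\right) + 2507630\right) = - 1694397 \left(742908 + 2507630\right) = \left(-1694397\right) 3250538 = -5507701835586$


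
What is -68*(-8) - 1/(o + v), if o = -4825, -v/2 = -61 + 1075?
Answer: 3728033/6853 ≈ 544.00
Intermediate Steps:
v = -2028 (v = -2*(-61 + 1075) = -2*1014 = -2028)
-68*(-8) - 1/(o + v) = -68*(-8) - 1/(-4825 - 2028) = 544 - 1/(-6853) = 544 - 1*(-1/6853) = 544 + 1/6853 = 3728033/6853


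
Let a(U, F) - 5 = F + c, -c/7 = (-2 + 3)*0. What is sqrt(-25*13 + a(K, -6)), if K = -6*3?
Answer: I*sqrt(326) ≈ 18.055*I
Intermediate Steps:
K = -18
c = 0 (c = -7*(-2 + 3)*0 = -7*0 = 0)
a(U, F) = 5 + F (a(U, F) = 5 + (F + 0) = 5 + F)
sqrt(-25*13 + a(K, -6)) = sqrt(-25*13 + (5 - 6)) = sqrt(-325 - 1) = sqrt(-326) = I*sqrt(326)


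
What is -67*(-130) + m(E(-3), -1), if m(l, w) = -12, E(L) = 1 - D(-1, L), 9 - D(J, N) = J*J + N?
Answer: 8698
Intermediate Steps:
D(J, N) = 9 - N - J² (D(J, N) = 9 - (J*J + N) = 9 - (J² + N) = 9 - (N + J²) = 9 + (-N - J²) = 9 - N - J²)
E(L) = -7 + L (E(L) = 1 - (9 - L - 1*(-1)²) = 1 - (9 - L - 1*1) = 1 - (9 - L - 1) = 1 - (8 - L) = 1 + (-8 + L) = -7 + L)
-67*(-130) + m(E(-3), -1) = -67*(-130) - 12 = 8710 - 12 = 8698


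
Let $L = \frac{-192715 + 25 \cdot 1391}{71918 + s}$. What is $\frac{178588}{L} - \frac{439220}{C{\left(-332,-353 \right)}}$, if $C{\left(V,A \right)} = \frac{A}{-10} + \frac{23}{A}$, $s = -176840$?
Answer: $\frac{521428137725386}{4911104815} \approx 1.0617 \cdot 10^{5}$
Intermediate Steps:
$L = \frac{78970}{52461}$ ($L = \frac{-192715 + 25 \cdot 1391}{71918 - 176840} = \frac{-192715 + 34775}{-104922} = \left(-157940\right) \left(- \frac{1}{104922}\right) = \frac{78970}{52461} \approx 1.5053$)
$C{\left(V,A \right)} = \frac{23}{A} - \frac{A}{10}$ ($C{\left(V,A \right)} = A \left(- \frac{1}{10}\right) + \frac{23}{A} = - \frac{A}{10} + \frac{23}{A} = \frac{23}{A} - \frac{A}{10}$)
$\frac{178588}{L} - \frac{439220}{C{\left(-332,-353 \right)}} = \frac{178588}{\frac{78970}{52461}} - \frac{439220}{\frac{23}{-353} - - \frac{353}{10}} = 178588 \cdot \frac{52461}{78970} - \frac{439220}{23 \left(- \frac{1}{353}\right) + \frac{353}{10}} = \frac{4684452534}{39485} - \frac{439220}{- \frac{23}{353} + \frac{353}{10}} = \frac{4684452534}{39485} - \frac{439220}{\frac{124379}{3530}} = \frac{4684452534}{39485} - \frac{1550446600}{124379} = \frac{521428137725386}{4911104815}$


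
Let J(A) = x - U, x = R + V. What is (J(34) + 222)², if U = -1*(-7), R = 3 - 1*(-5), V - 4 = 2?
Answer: 52441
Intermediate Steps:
V = 6 (V = 4 + 2 = 6)
R = 8 (R = 3 + 5 = 8)
U = 7
x = 14 (x = 8 + 6 = 14)
J(A) = 7 (J(A) = 14 - 1*7 = 14 - 7 = 7)
(J(34) + 222)² = (7 + 222)² = 229² = 52441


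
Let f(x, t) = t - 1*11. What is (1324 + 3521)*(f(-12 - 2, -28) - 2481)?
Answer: -12209400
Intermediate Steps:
f(x, t) = -11 + t (f(x, t) = t - 11 = -11 + t)
(1324 + 3521)*(f(-12 - 2, -28) - 2481) = (1324 + 3521)*((-11 - 28) - 2481) = 4845*(-39 - 2481) = 4845*(-2520) = -12209400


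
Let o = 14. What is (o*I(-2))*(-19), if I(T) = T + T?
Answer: 1064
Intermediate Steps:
I(T) = 2*T
(o*I(-2))*(-19) = (14*(2*(-2)))*(-19) = (14*(-4))*(-19) = -56*(-19) = 1064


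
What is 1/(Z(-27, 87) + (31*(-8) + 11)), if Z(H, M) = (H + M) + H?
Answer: -1/204 ≈ -0.0049020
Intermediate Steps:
Z(H, M) = M + 2*H
1/(Z(-27, 87) + (31*(-8) + 11)) = 1/((87 + 2*(-27)) + (31*(-8) + 11)) = 1/((87 - 54) + (-248 + 11)) = 1/(33 - 237) = 1/(-204) = -1/204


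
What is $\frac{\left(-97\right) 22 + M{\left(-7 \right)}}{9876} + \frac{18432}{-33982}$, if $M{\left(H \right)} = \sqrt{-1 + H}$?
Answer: $- \frac{63638005}{83901558} + \frac{i \sqrt{2}}{4938} \approx -0.75848 + 0.00028639 i$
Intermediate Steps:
$\frac{\left(-97\right) 22 + M{\left(-7 \right)}}{9876} + \frac{18432}{-33982} = \frac{\left(-97\right) 22 + \sqrt{-1 - 7}}{9876} + \frac{18432}{-33982} = \left(-2134 + \sqrt{-8}\right) \frac{1}{9876} + 18432 \left(- \frac{1}{33982}\right) = \left(-2134 + 2 i \sqrt{2}\right) \frac{1}{9876} - \frac{9216}{16991} = \left(- \frac{1067}{4938} + \frac{i \sqrt{2}}{4938}\right) - \frac{9216}{16991} = - \frac{63638005}{83901558} + \frac{i \sqrt{2}}{4938}$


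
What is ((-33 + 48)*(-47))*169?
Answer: -119145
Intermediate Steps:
((-33 + 48)*(-47))*169 = (15*(-47))*169 = -705*169 = -119145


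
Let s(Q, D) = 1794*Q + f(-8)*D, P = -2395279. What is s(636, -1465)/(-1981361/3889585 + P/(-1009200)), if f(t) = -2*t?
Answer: 877354555425801600/1463410349603 ≈ 5.9953e+5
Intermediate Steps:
s(Q, D) = 16*D + 1794*Q (s(Q, D) = 1794*Q + (-2*(-8))*D = 1794*Q + 16*D = 16*D + 1794*Q)
s(636, -1465)/(-1981361/3889585 + P/(-1009200)) = (16*(-1465) + 1794*636)/(-1981361/3889585 - 2395279/(-1009200)) = (-23440 + 1140984)/(-1981361*1/3889585 - 2395279*(-1/1009200)) = 1117544/(-1981361/3889585 + 2395279/1009200) = 1117544/(1463410349603/785073836400) = 1117544*(785073836400/1463410349603) = 877354555425801600/1463410349603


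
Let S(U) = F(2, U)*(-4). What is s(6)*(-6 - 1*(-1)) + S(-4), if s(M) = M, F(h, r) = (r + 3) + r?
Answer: -10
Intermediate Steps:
F(h, r) = 3 + 2*r (F(h, r) = (3 + r) + r = 3 + 2*r)
S(U) = -12 - 8*U (S(U) = (3 + 2*U)*(-4) = -12 - 8*U)
s(6)*(-6 - 1*(-1)) + S(-4) = 6*(-6 - 1*(-1)) + (-12 - 8*(-4)) = 6*(-6 + 1) + (-12 + 32) = 6*(-5) + 20 = -30 + 20 = -10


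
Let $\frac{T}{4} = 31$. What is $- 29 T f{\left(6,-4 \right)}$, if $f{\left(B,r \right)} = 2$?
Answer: $-7192$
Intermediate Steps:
$T = 124$ ($T = 4 \cdot 31 = 124$)
$- 29 T f{\left(6,-4 \right)} = \left(-29\right) 124 \cdot 2 = \left(-3596\right) 2 = -7192$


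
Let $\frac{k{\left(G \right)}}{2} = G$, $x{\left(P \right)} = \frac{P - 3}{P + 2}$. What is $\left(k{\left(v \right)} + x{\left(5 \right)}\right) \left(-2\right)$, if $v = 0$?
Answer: $- \frac{4}{7} \approx -0.57143$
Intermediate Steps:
$x{\left(P \right)} = \frac{-3 + P}{2 + P}$
$k{\left(G \right)} = 2 G$
$\left(k{\left(v \right)} + x{\left(5 \right)}\right) \left(-2\right) = \left(2 \cdot 0 + \frac{-3 + 5}{2 + 5}\right) \left(-2\right) = \left(0 + \frac{1}{7} \cdot 2\right) \left(-2\right) = \left(0 + \frac{2}{7}\right) \left(-2\right) = \frac{2}{7} \left(-2\right) = - \frac{4}{7}$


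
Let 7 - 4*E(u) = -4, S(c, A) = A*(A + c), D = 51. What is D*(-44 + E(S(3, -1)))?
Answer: -8415/4 ≈ -2103.8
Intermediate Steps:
E(u) = 11/4 (E(u) = 7/4 - ¼*(-4) = 7/4 + 1 = 11/4)
D*(-44 + E(S(3, -1))) = 51*(-44 + 11/4) = 51*(-165/4) = -8415/4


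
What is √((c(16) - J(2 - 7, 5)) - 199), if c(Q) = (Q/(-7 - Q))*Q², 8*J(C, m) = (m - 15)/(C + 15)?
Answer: I*√3190606/92 ≈ 19.415*I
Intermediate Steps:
J(C, m) = (-15 + m)/(8*(15 + C)) (J(C, m) = ((m - 15)/(C + 15))/8 = ((-15 + m)/(15 + C))/8 = (-15 + m)/(8*(15 + C)))
c(Q) = Q³/(-7 - Q)
√((c(16) - J(2 - 7, 5)) - 199) = √((-1*16³/(7 + 16) - (-15 + 5)/(8*(15 + (2 - 7)))) - 199) = √((-1*4096/23 - (-10)/(8*(15 - 5))) - 199) = √((-1*4096*1/23 - (-10)/(8*10)) - 199) = √((-4096/23 - (-10)/(8*10)) - 199) = √((-4096/23 - 1*(-⅛)) - 199) = √((-4096/23 + ⅛) - 199) = √(-32745/184 - 199) = √(-69361/184) = I*√3190606/92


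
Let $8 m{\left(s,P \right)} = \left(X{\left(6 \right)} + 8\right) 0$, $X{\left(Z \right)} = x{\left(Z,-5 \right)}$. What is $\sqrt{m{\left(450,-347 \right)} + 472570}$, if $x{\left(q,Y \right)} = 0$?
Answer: $\sqrt{472570} \approx 687.44$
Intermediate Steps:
$X{\left(Z \right)} = 0$
$m{\left(s,P \right)} = 0$ ($m{\left(s,P \right)} = \frac{\left(0 + 8\right) 0}{8} = \frac{8 \cdot 0}{8} = \frac{1}{8} \cdot 0 = 0$)
$\sqrt{m{\left(450,-347 \right)} + 472570} = \sqrt{0 + 472570} = \sqrt{472570}$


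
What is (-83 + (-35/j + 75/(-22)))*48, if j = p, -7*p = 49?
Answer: -42984/11 ≈ -3907.6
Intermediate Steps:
p = -7 (p = -1/7*49 = -7)
j = -7
(-83 + (-35/j + 75/(-22)))*48 = (-83 + (-35/(-7) + 75/(-22)))*48 = (-83 + (-35*(-1/7) + 75*(-1/22)))*48 = (-83 + (5 - 75/22))*48 = (-83 + 35/22)*48 = -1791/22*48 = -42984/11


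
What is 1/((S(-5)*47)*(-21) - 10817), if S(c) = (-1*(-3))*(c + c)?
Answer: 1/18793 ≈ 5.3211e-5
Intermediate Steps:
S(c) = 6*c (S(c) = 3*(2*c) = 6*c)
1/((S(-5)*47)*(-21) - 10817) = 1/(((6*(-5))*47)*(-21) - 10817) = 1/(-30*47*(-21) - 10817) = 1/(-1410*(-21) - 10817) = 1/(29610 - 10817) = 1/18793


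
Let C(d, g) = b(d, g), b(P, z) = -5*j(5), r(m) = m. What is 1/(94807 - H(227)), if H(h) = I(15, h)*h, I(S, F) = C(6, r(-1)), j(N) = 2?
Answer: 1/97077 ≈ 1.0301e-5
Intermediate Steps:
b(P, z) = -10 (b(P, z) = -5*2 = -10)
C(d, g) = -10
I(S, F) = -10
H(h) = -10*h
1/(94807 - H(227)) = 1/(94807 - (-10)*227) = 1/(94807 - 1*(-2270)) = 1/(94807 + 2270) = 1/97077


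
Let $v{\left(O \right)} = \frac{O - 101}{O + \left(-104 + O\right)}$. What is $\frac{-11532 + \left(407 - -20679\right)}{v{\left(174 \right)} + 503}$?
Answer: $\frac{2331176}{122805} \approx 18.983$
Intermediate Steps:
$v{\left(O \right)} = \frac{-101 + O}{-104 + 2 O}$
$\frac{-11532 + \left(407 - -20679\right)}{v{\left(174 \right)} + 503} = \frac{-11532 + \left(407 - -20679\right)}{\frac{-101 + 174}{2 \left(-52 + 174\right)} + 503} = \frac{-11532 + \left(407 + 20679\right)}{\frac{1}{2} \cdot \frac{1}{122} \cdot 73 + 503} = \frac{-11532 + 21086}{\frac{1}{2} \cdot \frac{1}{122} \cdot 73 + 503} = \frac{9554}{\frac{73}{244} + 503} = \frac{9554}{\frac{122805}{244}} = 9554 \cdot \frac{244}{122805} = \frac{2331176}{122805}$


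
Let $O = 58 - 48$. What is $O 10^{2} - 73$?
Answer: $927$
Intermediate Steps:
$O = 10$
$O 10^{2} - 73 = 10 \cdot 10^{2} - 73 = 10 \cdot 100 - 73 = 1000 - 73 = 927$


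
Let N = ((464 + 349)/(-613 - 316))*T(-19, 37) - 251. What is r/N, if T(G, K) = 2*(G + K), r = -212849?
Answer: 197736721/262447 ≈ 753.43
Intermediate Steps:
T(G, K) = 2*G + 2*K
N = -262447/929 (N = ((464 + 349)/(-613 - 316))*(2*(-19) + 2*37) - 251 = (813/(-929))*(-38 + 74) - 251 = (813*(-1/929))*36 - 251 = -813/929*36 - 251 = -29268/929 - 251 = -262447/929 ≈ -282.50)
r/N = -212849/(-262447/929) = -212849*(-929/262447) = 197736721/262447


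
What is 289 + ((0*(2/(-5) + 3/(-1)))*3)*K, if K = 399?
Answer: 289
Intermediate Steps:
289 + ((0*(2/(-5) + 3/(-1)))*3)*K = 289 + ((0*(2/(-5) + 3/(-1)))*3)*399 = 289 + ((0*(2*(-⅕) + 3*(-1)))*3)*399 = 289 + ((0*(-⅖ - 3))*3)*399 = 289 + ((0*(-17/5))*3)*399 = 289 + (0*3)*399 = 289 + 0*399 = 289 + 0 = 289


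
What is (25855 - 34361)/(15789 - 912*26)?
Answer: 8506/7923 ≈ 1.0736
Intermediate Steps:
(25855 - 34361)/(15789 - 912*26) = -8506/(15789 - 23712) = -8506/(-7923) = -8506*(-1/7923) = 8506/7923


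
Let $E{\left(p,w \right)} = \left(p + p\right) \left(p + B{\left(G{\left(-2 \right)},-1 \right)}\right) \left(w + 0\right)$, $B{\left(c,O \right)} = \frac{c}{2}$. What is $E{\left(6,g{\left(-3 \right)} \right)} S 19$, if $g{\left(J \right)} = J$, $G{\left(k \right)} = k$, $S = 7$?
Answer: $-23940$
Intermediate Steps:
$B{\left(c,O \right)} = \frac{c}{2}$ ($B{\left(c,O \right)} = c \frac{1}{2} = \frac{c}{2}$)
$E{\left(p,w \right)} = 2 p w \left(-1 + p\right)$ ($E{\left(p,w \right)} = \left(p + p\right) \left(p + \frac{1}{2} \left(-2\right)\right) \left(w + 0\right) = 2 p \left(p - 1\right) w = 2 p \left(-1 + p\right) w = 2 p w \left(-1 + p\right)$)
$E{\left(6,g{\left(-3 \right)} \right)} S 19 = 2 \cdot 6 \left(-3\right) \left(-1 + 6\right) 7 \cdot 19 = 2 \cdot 6 \left(-3\right) 5 \cdot 7 \cdot 19 = \left(-180\right) 7 \cdot 19 = \left(-1260\right) 19 = -23940$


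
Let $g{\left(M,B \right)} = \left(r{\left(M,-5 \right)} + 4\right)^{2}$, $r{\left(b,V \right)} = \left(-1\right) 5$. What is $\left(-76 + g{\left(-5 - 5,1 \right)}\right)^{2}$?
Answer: $5625$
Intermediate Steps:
$r{\left(b,V \right)} = -5$
$g{\left(M,B \right)} = 1$ ($g{\left(M,B \right)} = \left(-5 + 4\right)^{2} = \left(-1\right)^{2} = 1$)
$\left(-76 + g{\left(-5 - 5,1 \right)}\right)^{2} = \left(-76 + 1\right)^{2} = \left(-75\right)^{2} = 5625$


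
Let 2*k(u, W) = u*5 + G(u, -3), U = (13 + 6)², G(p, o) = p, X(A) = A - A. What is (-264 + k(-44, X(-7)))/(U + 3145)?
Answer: -198/1753 ≈ -0.11295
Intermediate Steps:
X(A) = 0
U = 361 (U = 19² = 361)
k(u, W) = 3*u (k(u, W) = (u*5 + u)/2 = (5*u + u)/2 = (6*u)/2 = 3*u)
(-264 + k(-44, X(-7)))/(U + 3145) = (-264 + 3*(-44))/(361 + 3145) = (-264 - 132)/3506 = -396*1/3506 = -198/1753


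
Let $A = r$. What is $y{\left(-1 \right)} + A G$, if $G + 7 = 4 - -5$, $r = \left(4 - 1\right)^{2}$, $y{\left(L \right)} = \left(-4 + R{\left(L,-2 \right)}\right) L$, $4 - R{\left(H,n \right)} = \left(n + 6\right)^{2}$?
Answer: $34$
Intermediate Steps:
$R{\left(H,n \right)} = 4 - \left(6 + n\right)^{2}$ ($R{\left(H,n \right)} = 4 - \left(n + 6\right)^{2} = 4 - \left(6 + n\right)^{2}$)
$y{\left(L \right)} = - 16 L$ ($y{\left(L \right)} = \left(-4 + \left(4 - \left(6 - 2\right)^{2}\right)\right) L = \left(-4 + \left(4 - 4^{2}\right)\right) L = \left(-4 + \left(4 - 16\right)\right) L = \left(-4 - 12\right) L = - 16 L$)
$r = 9$ ($r = 3^{2} = 9$)
$G = 2$ ($G = -7 + \left(4 - -5\right) = -7 + \left(4 + 5\right) = -7 + 9 = 2$)
$A = 9$
$y{\left(-1 \right)} + A G = \left(-16\right) \left(-1\right) + 9 \cdot 2 = 16 + 18 = 34$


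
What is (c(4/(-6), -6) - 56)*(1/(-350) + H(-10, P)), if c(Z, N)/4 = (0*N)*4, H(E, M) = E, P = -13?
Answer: 14004/25 ≈ 560.16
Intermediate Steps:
c(Z, N) = 0 (c(Z, N) = 4*((0*N)*4) = 4*(0*4) = 4*0 = 0)
(c(4/(-6), -6) - 56)*(1/(-350) + H(-10, P)) = (0 - 56)*(1/(-350) - 10) = -56*(-1/350 - 10) = -56*(-3501/350) = 14004/25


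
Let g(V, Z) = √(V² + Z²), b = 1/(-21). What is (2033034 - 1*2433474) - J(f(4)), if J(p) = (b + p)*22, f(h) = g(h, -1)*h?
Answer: -8409218/21 - 88*√17 ≈ -4.0080e+5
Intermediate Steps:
b = -1/21 ≈ -0.047619
f(h) = h*√(1 + h²) (f(h) = √(h² + (-1)²)*h = √(h² + 1)*h = √(1 + h²)*h = h*√(1 + h²))
J(p) = -22/21 + 22*p (J(p) = (-1/21 + p)*22 = -22/21 + 22*p)
(2033034 - 1*2433474) - J(f(4)) = (2033034 - 1*2433474) - (-22/21 + 22*(4*√(1 + 4²))) = (2033034 - 2433474) - (-22/21 + 22*(4*√(1 + 16))) = -400440 - (-22/21 + 22*(4*√17)) = -400440 - (-22/21 + 88*√17) = -400440 + (22/21 - 88*√17) = -8409218/21 - 88*√17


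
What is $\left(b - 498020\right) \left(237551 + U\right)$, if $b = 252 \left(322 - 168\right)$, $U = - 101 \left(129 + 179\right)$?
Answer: $-94801102916$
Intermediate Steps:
$U = -31108$ ($U = \left(-101\right) 308 = -31108$)
$b = 38808$ ($b = 252 \left(322 - 168\right) = 252 \cdot 154 = 38808$)
$\left(b - 498020\right) \left(237551 + U\right) = \left(38808 - 498020\right) \left(237551 - 31108\right) = \left(-459212\right) 206443 = -94801102916$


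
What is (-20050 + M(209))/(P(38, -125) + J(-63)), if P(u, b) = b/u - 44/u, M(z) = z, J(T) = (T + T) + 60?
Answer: 753958/2677 ≈ 281.64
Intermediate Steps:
J(T) = 60 + 2*T (J(T) = 2*T + 60 = 60 + 2*T)
P(u, b) = -44/u + b/u
(-20050 + M(209))/(P(38, -125) + J(-63)) = (-20050 + 209)/((-44 - 125)/38 + (60 + 2*(-63))) = -19841/((1/38)*(-169) + (60 - 126)) = -19841/(-169/38 - 66) = -19841/(-2677/38) = -19841*(-38/2677) = 753958/2677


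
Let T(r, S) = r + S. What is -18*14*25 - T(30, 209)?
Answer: -6539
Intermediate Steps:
T(r, S) = S + r
-18*14*25 - T(30, 209) = -18*14*25 - (209 + 30) = -252*25 - 1*239 = -6300 - 239 = -6539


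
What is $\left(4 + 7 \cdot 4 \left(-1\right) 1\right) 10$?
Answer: $-240$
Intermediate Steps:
$\left(4 + 7 \cdot 4 \left(-1\right) 1\right) 10 = \left(4 + 7 \left(\left(-4\right) 1\right)\right) 10 = \left(4 + 7 \left(-4\right)\right) 10 = \left(4 - 28\right) 10 = \left(-24\right) 10 = -240$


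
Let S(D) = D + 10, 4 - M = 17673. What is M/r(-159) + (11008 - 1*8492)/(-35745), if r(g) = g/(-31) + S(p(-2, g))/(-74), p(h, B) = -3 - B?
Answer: -144885751699/23663190 ≈ -6122.8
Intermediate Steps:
M = -17669 (M = 4 - 1*17673 = 4 - 17673 = -17669)
S(D) = 10 + D
r(g) = -7/74 - 43*g/2294 (r(g) = g/(-31) + (10 + (-3 - g))/(-74) = g*(-1/31) + (7 - g)*(-1/74) = -g/31 + (-7/74 + g/74) = -7/74 - 43*g/2294)
M/r(-159) + (11008 - 1*8492)/(-35745) = -17669/(-7/74 - 43/2294*(-159)) + (11008 - 1*8492)/(-35745) = -17669/(-7/74 + 6837/2294) + (11008 - 8492)*(-1/35745) = -17669/3310/1147 + 2516*(-1/35745) = -17669*1147/3310 - 2516/35745 = -20266343/3310 - 2516/35745 = -144885751699/23663190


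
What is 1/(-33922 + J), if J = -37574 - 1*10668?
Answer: -1/82164 ≈ -1.2171e-5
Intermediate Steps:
J = -48242 (J = -37574 - 10668 = -48242)
1/(-33922 + J) = 1/(-33922 - 48242) = 1/(-82164) = -1/82164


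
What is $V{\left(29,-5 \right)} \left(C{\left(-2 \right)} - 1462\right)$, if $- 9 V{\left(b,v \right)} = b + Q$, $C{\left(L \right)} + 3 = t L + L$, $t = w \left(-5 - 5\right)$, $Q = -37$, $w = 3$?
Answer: $- \frac{3752}{3} \approx -1250.7$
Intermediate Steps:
$t = -30$ ($t = 3 \left(-5 - 5\right) = 3 \left(-10\right) = -30$)
$C{\left(L \right)} = -3 - 29 L$ ($C{\left(L \right)} = -3 + \left(- 30 L + L\right) = -3 - 29 L$)
$V{\left(b,v \right)} = \frac{37}{9} - \frac{b}{9}$ ($V{\left(b,v \right)} = - \frac{b - 37}{9} = - \frac{-37 + b}{9} = \frac{37}{9} - \frac{b}{9}$)
$V{\left(29,-5 \right)} \left(C{\left(-2 \right)} - 1462\right) = \left(\frac{37}{9} - \frac{29}{9}\right) \left(\left(-3 - -58\right) - 1462\right) = \left(\frac{37}{9} - \frac{29}{9}\right) \left(\left(-3 + 58\right) - 1462\right) = \frac{8 \left(55 - 1462\right)}{9} = \frac{8}{9} \left(-1407\right) = - \frac{3752}{3}$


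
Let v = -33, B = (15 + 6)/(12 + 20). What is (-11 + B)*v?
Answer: 10923/32 ≈ 341.34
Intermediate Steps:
B = 21/32 ≈ 0.65625
(-11 + B)*v = (-11 + 21/32)*(-33) = -331/32*(-33) = 10923/32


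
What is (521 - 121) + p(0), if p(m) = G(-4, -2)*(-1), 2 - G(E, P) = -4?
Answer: 394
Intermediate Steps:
G(E, P) = 6 (G(E, P) = 2 - 1*(-4) = 2 + 4 = 6)
p(m) = -6 (p(m) = 6*(-1) = -6)
(521 - 121) + p(0) = (521 - 121) - 6 = 400 - 6 = 394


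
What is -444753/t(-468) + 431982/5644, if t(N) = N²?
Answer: 2558451101/34338096 ≈ 74.508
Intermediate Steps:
-444753/t(-468) + 431982/5644 = -444753/((-468)²) + 431982/5644 = -444753/219024 + 431982*(1/5644) = -444753*1/219024 + 215991/2822 = -49417/24336 + 215991/2822 = 2558451101/34338096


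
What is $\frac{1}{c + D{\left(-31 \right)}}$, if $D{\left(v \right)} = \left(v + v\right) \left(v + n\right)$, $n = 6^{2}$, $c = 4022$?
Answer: $\frac{1}{3712} \approx 0.0002694$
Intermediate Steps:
$n = 36$
$D{\left(v \right)} = 2 v \left(36 + v\right)$ ($D{\left(v \right)} = \left(v + v\right) \left(v + 36\right) = 2 v \left(36 + v\right)$)
$\frac{1}{c + D{\left(-31 \right)}} = \frac{1}{4022 + 2 \left(-31\right) \left(36 - 31\right)} = \frac{1}{4022 + 2 \left(-31\right) 5} = \frac{1}{4022 - 310} = \frac{1}{3712}$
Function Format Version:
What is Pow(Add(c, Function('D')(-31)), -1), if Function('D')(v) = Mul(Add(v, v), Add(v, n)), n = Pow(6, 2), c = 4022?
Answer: Rational(1, 3712) ≈ 0.00026940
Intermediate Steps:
n = 36
Function('D')(v) = Mul(2, v, Add(36, v)) (Function('D')(v) = Mul(Add(v, v), Add(v, 36)) = Mul(Mul(2, v), Add(36, v)) = Mul(2, v, Add(36, v)))
Pow(Add(c, Function('D')(-31)), -1) = Pow(Add(4022, Mul(2, -31, Add(36, -31))), -1) = Pow(Add(4022, Mul(2, -31, 5)), -1) = Pow(Add(4022, -310), -1) = Pow(3712, -1) = Rational(1, 3712)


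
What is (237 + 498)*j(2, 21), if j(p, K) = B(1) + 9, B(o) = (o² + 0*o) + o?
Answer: 8085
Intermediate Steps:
B(o) = o + o² (B(o) = (o² + 0) + o = o² + o = o + o²)
j(p, K) = 11 (j(p, K) = 1*(1 + 1) + 9 = 1*2 + 9 = 2 + 9 = 11)
(237 + 498)*j(2, 21) = (237 + 498)*11 = 735*11 = 8085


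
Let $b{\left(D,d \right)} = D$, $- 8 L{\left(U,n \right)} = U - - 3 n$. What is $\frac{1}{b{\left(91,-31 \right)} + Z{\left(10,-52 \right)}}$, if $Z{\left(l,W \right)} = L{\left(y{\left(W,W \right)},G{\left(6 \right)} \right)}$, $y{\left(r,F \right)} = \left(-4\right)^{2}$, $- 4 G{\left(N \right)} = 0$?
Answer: $\frac{1}{89} \approx 0.011236$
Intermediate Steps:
$G{\left(N \right)} = 0$ ($G{\left(N \right)} = \left(- \frac{1}{4}\right) 0 = 0$)
$y{\left(r,F \right)} = 16$
$L{\left(U,n \right)} = - \frac{3 n}{8} - \frac{U}{8}$ ($L{\left(U,n \right)} = - \frac{U - - 3 n}{8} = - \frac{U + 3 n}{8} = - \frac{3 n}{8} - \frac{U}{8}$)
$Z{\left(l,W \right)} = -2$ ($Z{\left(l,W \right)} = \left(- \frac{3}{8}\right) 0 - 2 = 0 - 2 = -2$)
$\frac{1}{b{\left(91,-31 \right)} + Z{\left(10,-52 \right)}} = \frac{1}{91 - 2} = \frac{1}{89}$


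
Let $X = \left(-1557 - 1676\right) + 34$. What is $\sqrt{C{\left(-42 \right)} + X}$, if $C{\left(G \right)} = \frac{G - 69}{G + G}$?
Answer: $\frac{i \sqrt{626745}}{14} \approx 56.548 i$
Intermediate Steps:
$C{\left(G \right)} = \frac{-69 + G}{2 G}$
$X = -3199$ ($X = -3233 + 34 = -3199$)
$\sqrt{C{\left(-42 \right)} + X} = \sqrt{\frac{-69 - 42}{2 \left(-42\right)} - 3199} = \sqrt{\frac{1}{2} \left(- \frac{1}{42}\right) \left(-111\right) - 3199} = \sqrt{\frac{37}{28} - 3199} = \sqrt{- \frac{89535}{28}} = \frac{i \sqrt{626745}}{14}$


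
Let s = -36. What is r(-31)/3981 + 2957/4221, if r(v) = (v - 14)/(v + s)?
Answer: 3924884/5601267 ≈ 0.70071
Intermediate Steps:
r(v) = (-14 + v)/(-36 + v) (r(v) = (v - 14)/(v - 36) = (-14 + v)/(-36 + v))
r(-31)/3981 + 2957/4221 = ((-14 - 31)/(-36 - 31))/3981 + 2957/4221 = (-45/(-67))*(1/3981) + 2957*(1/4221) = -1/67*(-45)*(1/3981) + 2957/4221 = (45/67)*(1/3981) + 2957/4221 = 15/88909 + 2957/4221 = 3924884/5601267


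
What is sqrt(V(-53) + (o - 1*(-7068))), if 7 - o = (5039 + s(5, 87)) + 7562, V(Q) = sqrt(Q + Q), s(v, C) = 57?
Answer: sqrt(-5583 + I*sqrt(106)) ≈ 0.0689 + 74.719*I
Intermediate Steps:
V(Q) = sqrt(2)*sqrt(Q) (V(Q) = sqrt(2*Q) = sqrt(2)*sqrt(Q))
o = -12651 (o = 7 - ((5039 + 57) + 7562) = 7 - (5096 + 7562) = 7 - 1*12658 = 7 - 12658 = -12651)
sqrt(V(-53) + (o - 1*(-7068))) = sqrt(sqrt(2)*sqrt(-53) + (-12651 - 1*(-7068))) = sqrt(sqrt(2)*(I*sqrt(53)) + (-12651 + 7068)) = sqrt(I*sqrt(106) - 5583) = sqrt(-5583 + I*sqrt(106))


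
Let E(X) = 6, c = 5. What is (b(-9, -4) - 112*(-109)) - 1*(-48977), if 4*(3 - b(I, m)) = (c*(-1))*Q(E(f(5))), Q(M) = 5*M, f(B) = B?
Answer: 122451/2 ≈ 61226.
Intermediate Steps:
b(I, m) = 81/2 (b(I, m) = 3 - 5*(-1)*5*6/4 = 3 - (-5)*30/4 = 3 - ¼*(-150) = 3 + 75/2 = 81/2)
(b(-9, -4) - 112*(-109)) - 1*(-48977) = (81/2 - 112*(-109)) - 1*(-48977) = (81/2 + 12208) + 48977 = 24497/2 + 48977 = 122451/2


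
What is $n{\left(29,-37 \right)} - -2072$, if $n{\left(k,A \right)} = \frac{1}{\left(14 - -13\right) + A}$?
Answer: $\frac{20719}{10} \approx 2071.9$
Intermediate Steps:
$n{\left(k,A \right)} = \frac{1}{27 + A}$ ($n{\left(k,A \right)} = \frac{1}{\left(14 + 13\right) + A} = \frac{1}{27 + A}$)
$n{\left(29,-37 \right)} - -2072 = \frac{1}{27 - 37} - -2072 = \frac{1}{-10} + 2072 = - \frac{1}{10} + 2072 = \frac{20719}{10}$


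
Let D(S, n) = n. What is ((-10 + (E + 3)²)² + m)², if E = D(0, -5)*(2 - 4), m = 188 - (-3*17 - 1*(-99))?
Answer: 646227241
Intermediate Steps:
m = 140 (m = 188 - (-51 + 99) = 188 - 1*48 = 188 - 48 = 140)
E = 10 (E = -5*(2 - 4) = -5*(-2) = 10)
((-10 + (E + 3)²)² + m)² = ((-10 + (10 + 3)²)² + 140)² = ((-10 + 13²)² + 140)² = ((-10 + 169)² + 140)² = (159² + 140)² = (25281 + 140)² = 25421² = 646227241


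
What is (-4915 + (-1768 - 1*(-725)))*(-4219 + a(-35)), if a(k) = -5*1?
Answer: 25166592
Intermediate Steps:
a(k) = -5
(-4915 + (-1768 - 1*(-725)))*(-4219 + a(-35)) = (-4915 + (-1768 - 1*(-725)))*(-4219 - 5) = (-4915 + (-1768 + 725))*(-4224) = (-4915 - 1043)*(-4224) = -5958*(-4224) = 25166592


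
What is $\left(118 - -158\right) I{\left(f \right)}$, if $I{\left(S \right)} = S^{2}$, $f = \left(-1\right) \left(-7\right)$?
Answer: $13524$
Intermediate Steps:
$f = 7$
$\left(118 - -158\right) I{\left(f \right)} = \left(118 - -158\right) 7^{2} = \left(118 + 158\right) 49 = 276 \cdot 49 = 13524$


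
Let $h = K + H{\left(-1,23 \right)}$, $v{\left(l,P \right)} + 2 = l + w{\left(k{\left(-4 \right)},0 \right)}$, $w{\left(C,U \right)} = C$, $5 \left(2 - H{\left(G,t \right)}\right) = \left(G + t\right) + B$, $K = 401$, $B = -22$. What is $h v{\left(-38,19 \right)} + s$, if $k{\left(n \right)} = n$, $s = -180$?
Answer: $-17912$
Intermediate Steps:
$H{\left(G,t \right)} = \frac{32}{5} - \frac{G}{5} - \frac{t}{5}$ ($H{\left(G,t \right)} = 2 - \frac{\left(G + t\right) - 22}{5} = 2 - \frac{-22 + G + t}{5} = 2 - \left(- \frac{22}{5} + \frac{G}{5} + \frac{t}{5}\right) = \frac{32}{5} - \frac{G}{5} - \frac{t}{5}$)
$v{\left(l,P \right)} = -6 + l$ ($v{\left(l,P \right)} = -2 + \left(l - 4\right) = -2 + \left(-4 + l\right) = -6 + l$)
$h = 403$ ($h = 401 - -2 = 401 + \left(\frac{32}{5} + \frac{1}{5} - \frac{23}{5}\right) = 401 + 2 = 403$)
$h v{\left(-38,19 \right)} + s = 403 \left(-6 - 38\right) - 180 = 403 \left(-44\right) - 180 = -17732 - 180 = -17912$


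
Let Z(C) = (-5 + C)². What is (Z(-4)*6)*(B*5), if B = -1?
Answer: -2430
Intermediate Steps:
(Z(-4)*6)*(B*5) = ((-5 - 4)²*6)*(-1*5) = ((-9)²*6)*(-5) = (81*6)*(-5) = 486*(-5) = -2430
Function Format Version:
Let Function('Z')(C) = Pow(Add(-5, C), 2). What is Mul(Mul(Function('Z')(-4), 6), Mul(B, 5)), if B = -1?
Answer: -2430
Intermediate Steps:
Mul(Mul(Function('Z')(-4), 6), Mul(B, 5)) = Mul(Mul(Pow(Add(-5, -4), 2), 6), Mul(-1, 5)) = Mul(Mul(Pow(-9, 2), 6), -5) = Mul(Mul(81, 6), -5) = Mul(486, -5) = -2430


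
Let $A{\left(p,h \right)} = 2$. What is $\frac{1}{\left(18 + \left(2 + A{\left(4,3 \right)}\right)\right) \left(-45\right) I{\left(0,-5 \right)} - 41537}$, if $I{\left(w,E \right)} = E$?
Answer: $- \frac{1}{36587} \approx -2.7332 \cdot 10^{-5}$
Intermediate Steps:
$\frac{1}{\left(18 + \left(2 + A{\left(4,3 \right)}\right)\right) \left(-45\right) I{\left(0,-5 \right)} - 41537} = \frac{1}{\left(18 + \left(2 + 2\right)\right) \left(-45\right) \left(-5\right) - 41537} = \frac{1}{\left(18 + 4\right) \left(-45\right) \left(-5\right) - 41537} = \frac{1}{22 \left(-45\right) \left(-5\right) - 41537} = \frac{1}{\left(-990\right) \left(-5\right) - 41537} = \frac{1}{4950 - 41537} = \frac{1}{-36587} = - \frac{1}{36587}$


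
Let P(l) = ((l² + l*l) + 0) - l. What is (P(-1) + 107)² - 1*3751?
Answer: 8349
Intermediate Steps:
P(l) = -l + 2*l² (P(l) = ((l² + l²) + 0) - l = (2*l² + 0) - l = 2*l² - l = -l + 2*l²)
(P(-1) + 107)² - 1*3751 = (-(-1 + 2*(-1)) + 107)² - 1*3751 = (-(-1 - 2) + 107)² - 3751 = (-1*(-3) + 107)² - 3751 = (3 + 107)² - 3751 = 110² - 3751 = 12100 - 3751 = 8349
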